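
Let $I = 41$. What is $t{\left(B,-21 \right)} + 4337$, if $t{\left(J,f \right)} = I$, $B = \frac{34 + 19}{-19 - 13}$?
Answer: $4378$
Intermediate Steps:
$B = - \frac{53}{32}$ ($B = \frac{53}{-32} = 53 \left(- \frac{1}{32}\right) = - \frac{53}{32} \approx -1.6563$)
$t{\left(J,f \right)} = 41$
$t{\left(B,-21 \right)} + 4337 = 41 + 4337 = 4378$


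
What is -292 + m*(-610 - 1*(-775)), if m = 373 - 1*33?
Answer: 55808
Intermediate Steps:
m = 340 (m = 373 - 33 = 340)
-292 + m*(-610 - 1*(-775)) = -292 + 340*(-610 - 1*(-775)) = -292 + 340*(-610 + 775) = -292 + 340*165 = -292 + 56100 = 55808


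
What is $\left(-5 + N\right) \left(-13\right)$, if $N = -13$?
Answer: $234$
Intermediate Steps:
$\left(-5 + N\right) \left(-13\right) = \left(-5 - 13\right) \left(-13\right) = \left(-18\right) \left(-13\right) = 234$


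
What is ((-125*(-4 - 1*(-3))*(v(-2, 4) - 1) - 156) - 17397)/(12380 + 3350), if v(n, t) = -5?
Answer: -18303/15730 ≈ -1.1636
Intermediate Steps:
((-125*(-4 - 1*(-3))*(v(-2, 4) - 1) - 156) - 17397)/(12380 + 3350) = ((-125*(-4 - 1*(-3))*(-5 - 1) - 156) - 17397)/(12380 + 3350) = ((-125*(-4 + 3)*(-6) - 156) - 17397)/15730 = ((-(-125)*(-6) - 156) - 17397)*(1/15730) = ((-125*6 - 156) - 17397)*(1/15730) = ((-750 - 156) - 17397)*(1/15730) = (-906 - 17397)*(1/15730) = -18303*1/15730 = -18303/15730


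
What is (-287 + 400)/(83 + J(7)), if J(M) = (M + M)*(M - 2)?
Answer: 113/153 ≈ 0.73856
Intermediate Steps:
J(M) = 2*M*(-2 + M) (J(M) = (2*M)*(-2 + M) = 2*M*(-2 + M))
(-287 + 400)/(83 + J(7)) = (-287 + 400)/(83 + 2*7*(-2 + 7)) = 113/(83 + 2*7*5) = 113/(83 + 70) = 113/153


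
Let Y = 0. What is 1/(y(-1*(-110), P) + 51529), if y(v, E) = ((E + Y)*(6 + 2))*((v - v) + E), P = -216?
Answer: 1/424777 ≈ 2.3542e-6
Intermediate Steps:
y(v, E) = 8*E² (y(v, E) = ((E + 0)*(6 + 2))*((v - v) + E) = (E*8)*(0 + E) = (8*E)*E = 8*E²)
1/(y(-1*(-110), P) + 51529) = 1/(8*(-216)² + 51529) = 1/(8*46656 + 51529) = 1/(373248 + 51529) = 1/424777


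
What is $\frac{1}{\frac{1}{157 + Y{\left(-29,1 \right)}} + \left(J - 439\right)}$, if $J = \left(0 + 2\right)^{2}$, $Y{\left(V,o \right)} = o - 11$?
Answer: $- \frac{147}{63944} \approx -0.0022989$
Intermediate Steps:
$Y{\left(V,o \right)} = -11 + o$ ($Y{\left(V,o \right)} = o - 11 = -11 + o$)
$J = 4$ ($J = 2^{2} = 4$)
$\frac{1}{\frac{1}{157 + Y{\left(-29,1 \right)}} + \left(J - 439\right)} = \frac{1}{\frac{1}{157 + \left(-11 + 1\right)} + \left(4 - 439\right)} = \frac{1}{\frac{1}{157 - 10} - 435} = \frac{1}{\frac{1}{147} - 435} = \frac{1}{- \frac{63944}{147}} = - \frac{147}{63944}$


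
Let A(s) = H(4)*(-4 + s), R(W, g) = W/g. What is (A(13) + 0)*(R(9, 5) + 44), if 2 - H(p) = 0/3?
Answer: 4122/5 ≈ 824.40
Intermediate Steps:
H(p) = 2 (H(p) = 2 - 0/3 = 2 - 1*0 = 2 + 0 = 2)
A(s) = -8 + 2*s (A(s) = 2*(-4 + s) = -8 + 2*s)
(A(13) + 0)*(R(9, 5) + 44) = ((-8 + 2*13) + 0)*(9/5 + 44) = ((-8 + 26) + 0)*(9*(⅕) + 44) = (18 + 0)*(9/5 + 44) = 18*(229/5) = 4122/5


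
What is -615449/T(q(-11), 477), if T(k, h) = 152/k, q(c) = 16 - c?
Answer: -16617123/152 ≈ -1.0932e+5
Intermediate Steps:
-615449/T(q(-11), 477) = -615449/(152/(16 - 1*(-11))) = -615449/(152/(16 + 11)) = -615449/(152/27) = -615449/(152*(1/27)) = -615449/152/27 = -615449*27/152 = -16617123/152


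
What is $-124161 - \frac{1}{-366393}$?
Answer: $- \frac{45491721272}{366393} \approx -1.2416 \cdot 10^{5}$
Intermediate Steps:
$-124161 - \frac{1}{-366393} = -124161 - - \frac{1}{366393} = -124161 + \frac{1}{366393} = - \frac{45491721272}{366393}$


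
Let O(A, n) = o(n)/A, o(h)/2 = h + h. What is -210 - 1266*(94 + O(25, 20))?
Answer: -616326/5 ≈ -1.2327e+5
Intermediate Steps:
o(h) = 4*h (o(h) = 2*(h + h) = 2*(2*h) = 4*h)
O(A, n) = 4*n/A (O(A, n) = (4*n)/A = 4*n/A)
-210 - 1266*(94 + O(25, 20)) = -210 - 1266*(94 + 4*20/25) = -210 - 1266*(94 + 4*20*(1/25)) = -210 - 1266*(94 + 16/5) = -210 - 1266*486/5 = -210 - 615276/5 = -616326/5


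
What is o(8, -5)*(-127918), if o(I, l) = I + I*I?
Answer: -9210096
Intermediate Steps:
o(I, l) = I + I²
o(8, -5)*(-127918) = (8*(1 + 8))*(-127918) = (8*9)*(-127918) = 72*(-127918) = -9210096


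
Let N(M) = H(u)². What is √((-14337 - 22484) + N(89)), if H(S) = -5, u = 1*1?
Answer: 2*I*√9199 ≈ 191.82*I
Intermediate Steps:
u = 1
N(M) = 25 (N(M) = (-5)² = 25)
√((-14337 - 22484) + N(89)) = √((-14337 - 22484) + 25) = √(-36821 + 25) = √(-36796) = 2*I*√9199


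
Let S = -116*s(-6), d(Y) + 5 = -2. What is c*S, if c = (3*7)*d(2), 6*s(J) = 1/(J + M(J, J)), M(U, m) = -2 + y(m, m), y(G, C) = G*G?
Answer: 203/2 ≈ 101.50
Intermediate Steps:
y(G, C) = G²
d(Y) = -7 (d(Y) = -5 - 2 = -7)
M(U, m) = -2 + m²
s(J) = 1/(6*(-2 + J + J²)) (s(J) = 1/(6*(J + (-2 + J²))) = 1/(6*(-2 + J + J²)))
c = -147 (c = (3*7)*(-7) = 21*(-7) = -147)
S = -29/42 (S = -58/(3*(-2 - 6 + (-6)²)) = -58/(3*(-2 - 6 + 36)) = -58/(3*28) = -116*1/168 = -29/42 ≈ -0.69048)
c*S = -147*(-29/42) = 203/2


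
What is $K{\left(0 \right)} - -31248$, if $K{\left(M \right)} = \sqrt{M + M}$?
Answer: $31248$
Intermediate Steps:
$K{\left(M \right)} = \sqrt{2} \sqrt{M}$ ($K{\left(M \right)} = \sqrt{2 M} = \sqrt{2} \sqrt{M}$)
$K{\left(0 \right)} - -31248 = \sqrt{2} \sqrt{0} - -31248 = \sqrt{2} \cdot 0 + 31248 = 0 + 31248 = 31248$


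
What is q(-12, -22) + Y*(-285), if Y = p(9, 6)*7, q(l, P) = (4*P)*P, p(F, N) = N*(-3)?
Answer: 37846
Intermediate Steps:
p(F, N) = -3*N
q(l, P) = 4*P²
Y = -126 (Y = -3*6*7 = -18*7 = -126)
q(-12, -22) + Y*(-285) = 4*(-22)² - 126*(-285) = 4*484 + 35910 = 1936 + 35910 = 37846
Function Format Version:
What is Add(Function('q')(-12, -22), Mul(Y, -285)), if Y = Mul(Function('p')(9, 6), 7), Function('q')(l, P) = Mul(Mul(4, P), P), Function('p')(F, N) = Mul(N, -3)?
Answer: 37846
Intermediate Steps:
Function('p')(F, N) = Mul(-3, N)
Function('q')(l, P) = Mul(4, Pow(P, 2))
Y = -126 (Y = Mul(Mul(-3, 6), 7) = Mul(-18, 7) = -126)
Add(Function('q')(-12, -22), Mul(Y, -285)) = Add(Mul(4, Pow(-22, 2)), Mul(-126, -285)) = Add(Mul(4, 484), 35910) = Add(1936, 35910) = 37846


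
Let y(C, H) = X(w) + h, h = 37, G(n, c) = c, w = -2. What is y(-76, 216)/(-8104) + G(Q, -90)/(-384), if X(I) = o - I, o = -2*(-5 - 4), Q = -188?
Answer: 14739/64832 ≈ 0.22734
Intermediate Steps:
o = 18 (o = -2*(-9) = 18)
X(I) = 18 - I
y(C, H) = 57 (y(C, H) = (18 - 1*(-2)) + 37 = (18 + 2) + 37 = 20 + 37 = 57)
y(-76, 216)/(-8104) + G(Q, -90)/(-384) = 57/(-8104) - 90/(-384) = 57*(-1/8104) - 90*(-1/384) = -57/8104 + 15/64 = 14739/64832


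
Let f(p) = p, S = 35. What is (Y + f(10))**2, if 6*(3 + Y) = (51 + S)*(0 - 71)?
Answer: 9193024/9 ≈ 1.0214e+6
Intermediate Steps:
Y = -3062/3 (Y = -3 + ((51 + 35)*(0 - 71))/6 = -3 + (86*(-71))/6 = -3 + (1/6)*(-6106) = -3 - 3053/3 = -3062/3 ≈ -1020.7)
(Y + f(10))**2 = (-3062/3 + 10)**2 = (-3032/3)**2 = 9193024/9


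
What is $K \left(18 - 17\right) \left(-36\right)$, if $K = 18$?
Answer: $-648$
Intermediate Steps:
$K \left(18 - 17\right) \left(-36\right) = 18 \left(18 - 17\right) \left(-36\right) = 18 \cdot 1 \left(-36\right) = 18 \left(-36\right) = -648$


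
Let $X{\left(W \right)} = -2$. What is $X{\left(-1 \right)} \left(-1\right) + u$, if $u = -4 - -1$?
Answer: $-1$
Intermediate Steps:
$u = -3$ ($u = -4 + 1 = -3$)
$X{\left(-1 \right)} \left(-1\right) + u = \left(-2\right) \left(-1\right) - 3 = 2 - 3 = -1$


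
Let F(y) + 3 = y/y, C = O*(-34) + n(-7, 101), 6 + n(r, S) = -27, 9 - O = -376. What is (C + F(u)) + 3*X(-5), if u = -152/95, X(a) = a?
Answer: -13140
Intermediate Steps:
O = 385 (O = 9 - 1*(-376) = 9 + 376 = 385)
n(r, S) = -33 (n(r, S) = -6 - 27 = -33)
u = -8/5 (u = -152*1/95 = -8/5 ≈ -1.6000)
C = -13123 (C = 385*(-34) - 33 = -13090 - 33 = -13123)
F(y) = -2 (F(y) = -3 + y/y = -3 + 1 = -2)
(C + F(u)) + 3*X(-5) = (-13123 - 2) + 3*(-5) = -13125 - 15 = -13140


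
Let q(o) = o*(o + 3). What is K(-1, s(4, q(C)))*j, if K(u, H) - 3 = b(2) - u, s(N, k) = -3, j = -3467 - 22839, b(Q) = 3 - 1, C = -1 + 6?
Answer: -157836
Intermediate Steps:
C = 5
b(Q) = 2
j = -26306
q(o) = o*(3 + o)
K(u, H) = 5 - u (K(u, H) = 3 + (2 - u) = 5 - u)
K(-1, s(4, q(C)))*j = (5 - 1*(-1))*(-26306) = (5 + 1)*(-26306) = 6*(-26306) = -157836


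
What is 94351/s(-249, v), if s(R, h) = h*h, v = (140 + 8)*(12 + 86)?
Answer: 94351/210366016 ≈ 0.00044851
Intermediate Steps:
v = 14504 (v = 148*98 = 14504)
s(R, h) = h**2
94351/s(-249, v) = 94351/(14504**2) = 94351/210366016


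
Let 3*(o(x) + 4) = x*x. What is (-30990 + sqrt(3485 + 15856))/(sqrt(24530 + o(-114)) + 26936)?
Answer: -139124440/120919873 - 307*sqrt(658)/241839746 + 5165*sqrt(28858)/120919873 + 13468*sqrt(2149)/120919873 ≈ -1.1382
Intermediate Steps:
o(x) = -4 + x**2/3 (o(x) = -4 + (x*x)/3 = -4 + x**2/3)
(-30990 + sqrt(3485 + 15856))/(sqrt(24530 + o(-114)) + 26936) = (-30990 + sqrt(3485 + 15856))/(sqrt(24530 + (-4 + (1/3)*(-114)**2)) + 26936) = (-30990 + sqrt(19341))/(sqrt(24530 + (-4 + (1/3)*12996)) + 26936) = (-30990 + 3*sqrt(2149))/(sqrt(24530 + (-4 + 4332)) + 26936) = (-30990 + 3*sqrt(2149))/(sqrt(24530 + 4328) + 26936) = (-30990 + 3*sqrt(2149))/(sqrt(28858) + 26936) = (-30990 + 3*sqrt(2149))/(26936 + sqrt(28858))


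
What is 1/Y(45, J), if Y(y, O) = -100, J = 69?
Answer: -1/100 ≈ -0.010000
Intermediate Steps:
1/Y(45, J) = 1/(-100) = -1/100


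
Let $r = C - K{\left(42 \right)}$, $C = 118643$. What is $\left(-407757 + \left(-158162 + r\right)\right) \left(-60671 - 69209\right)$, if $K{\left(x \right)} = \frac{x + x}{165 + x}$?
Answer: $\frac{4008365911360}{69} \approx 5.8092 \cdot 10^{10}$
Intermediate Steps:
$K{\left(x \right)} = \frac{2 x}{165 + x}$
$r = \frac{8186339}{69}$ ($r = 118643 - 2 \cdot 42 \frac{1}{165 + 42} = 118643 - 2 \cdot 42 \cdot \frac{1}{207} = 118643 - \frac{28}{69} = \frac{8186339}{69} \approx 1.1864 \cdot 10^{5}$)
$\left(-407757 + \left(-158162 + r\right)\right) \left(-60671 - 69209\right) = \left(-407757 + \left(-158162 + \frac{8186339}{69}\right)\right) \left(-60671 - 69209\right) = \left(-407757 - \frac{2726839}{69}\right) \left(-129880\right) = \left(- \frac{30862072}{69}\right) \left(-129880\right) = \frac{4008365911360}{69}$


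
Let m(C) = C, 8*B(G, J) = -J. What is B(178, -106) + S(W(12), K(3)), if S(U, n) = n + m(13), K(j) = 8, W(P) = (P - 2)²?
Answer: 137/4 ≈ 34.250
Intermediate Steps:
B(G, J) = -J/8 (B(G, J) = (-J)/8 = -J/8)
W(P) = (-2 + P)²
S(U, n) = 13 + n (S(U, n) = n + 13 = 13 + n)
B(178, -106) + S(W(12), K(3)) = -⅛*(-106) + (13 + 8) = 53/4 + 21 = 137/4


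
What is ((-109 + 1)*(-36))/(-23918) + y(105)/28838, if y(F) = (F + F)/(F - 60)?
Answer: -84007895/517310463 ≈ -0.16239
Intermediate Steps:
y(F) = 2*F/(-60 + F) (y(F) = (2*F)/(-60 + F) = 2*F/(-60 + F))
((-109 + 1)*(-36))/(-23918) + y(105)/28838 = ((-109 + 1)*(-36))/(-23918) + (2*105/(-60 + 105))/28838 = -108*(-36)*(-1/23918) + (2*105/45)*(1/28838) = 3888*(-1/23918) + (2*105*(1/45))*(1/28838) = -1944/11959 + (14/3)*(1/28838) = -1944/11959 + 7/43257 = -84007895/517310463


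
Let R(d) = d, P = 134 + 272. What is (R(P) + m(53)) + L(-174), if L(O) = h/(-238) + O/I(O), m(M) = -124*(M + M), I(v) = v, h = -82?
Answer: -1515662/119 ≈ -12737.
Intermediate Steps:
P = 406
m(M) = -248*M
L(O) = 160/119 (L(O) = -82/(-238) + O/O = -82*(-1/238) + 1 = 41/119 + 1 = 160/119)
(R(P) + m(53)) + L(-174) = (406 - 248*53) + 160/119 = (406 - 13144) + 160/119 = -12738 + 160/119 = -1515662/119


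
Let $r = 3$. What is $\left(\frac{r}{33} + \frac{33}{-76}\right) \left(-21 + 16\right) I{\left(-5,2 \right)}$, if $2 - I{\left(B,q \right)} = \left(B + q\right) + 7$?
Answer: $- \frac{1435}{418} \approx -3.433$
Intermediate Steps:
$I{\left(B,q \right)} = -5 - B - q$ ($I{\left(B,q \right)} = 2 - \left(\left(B + q\right) + 7\right) = 2 - \left(7 + B + q\right) = -5 - B - q$)
$\left(\frac{r}{33} + \frac{33}{-76}\right) \left(-21 + 16\right) I{\left(-5,2 \right)} = \left(\frac{3}{33} + \frac{33}{-76}\right) \left(-21 + 16\right) \left(-5 - -5 - 2\right) = \left(3 \cdot \frac{1}{33} + 33 \left(- \frac{1}{76}\right)\right) \left(- 5 \left(-5 + 5 - 2\right)\right) = \left(\frac{1}{11} - \frac{33}{76}\right) \left(\left(-5\right) \left(-2\right)\right) = \left(- \frac{287}{836}\right) 10 = - \frac{1435}{418}$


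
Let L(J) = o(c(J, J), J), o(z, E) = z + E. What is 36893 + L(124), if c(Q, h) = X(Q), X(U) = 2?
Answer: 37019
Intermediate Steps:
c(Q, h) = 2
o(z, E) = E + z
L(J) = 2 + J (L(J) = J + 2 = 2 + J)
36893 + L(124) = 36893 + (2 + 124) = 36893 + 126 = 37019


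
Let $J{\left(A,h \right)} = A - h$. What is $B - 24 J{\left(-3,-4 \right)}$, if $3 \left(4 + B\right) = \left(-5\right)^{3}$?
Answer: $- \frac{209}{3} \approx -69.667$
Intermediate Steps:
$B = - \frac{137}{3}$ ($B = -4 + \frac{\left(-5\right)^{3}}{3} = -4 + \frac{1}{3} \left(-125\right) = -4 - \frac{125}{3} = - \frac{137}{3} \approx -45.667$)
$B - 24 J{\left(-3,-4 \right)} = - \frac{137}{3} - 24 \left(-3 - -4\right) = - \frac{137}{3} - 24 \left(-3 + 4\right) = - \frac{137}{3} - 24 = - \frac{209}{3}$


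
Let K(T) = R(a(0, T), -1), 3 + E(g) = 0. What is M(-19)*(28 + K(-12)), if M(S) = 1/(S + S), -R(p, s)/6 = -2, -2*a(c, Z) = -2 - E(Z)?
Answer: -20/19 ≈ -1.0526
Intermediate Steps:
E(g) = -3 (E(g) = -3 + 0 = -3)
a(c, Z) = -½ (a(c, Z) = -(-2 - 1*(-3))/2 = -(-2 + 3)/2 = -½*1 = -½)
R(p, s) = 12 (R(p, s) = -6*(-2) = 12)
K(T) = 12
M(S) = 1/(2*S)
M(-19)*(28 + K(-12)) = ((½)/(-19))*(28 + 12) = ((½)*(-1/19))*40 = -1/38*40 = -20/19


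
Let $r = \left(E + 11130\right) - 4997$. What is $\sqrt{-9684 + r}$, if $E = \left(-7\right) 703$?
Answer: $2 i \sqrt{2118} \approx 92.043 i$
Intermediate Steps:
$E = -4921$
$r = 1212$ ($r = \left(-4921 + 11130\right) - 4997 = 6209 - 4997 = 1212$)
$\sqrt{-9684 + r} = \sqrt{-9684 + 1212} = \sqrt{-8472} = 2 i \sqrt{2118}$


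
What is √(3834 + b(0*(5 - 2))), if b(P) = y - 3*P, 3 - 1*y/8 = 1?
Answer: 5*√154 ≈ 62.048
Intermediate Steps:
y = 16 (y = 24 - 8*1 = 24 - 8 = 16)
b(P) = 16 - 3*P
√(3834 + b(0*(5 - 2))) = √(3834 + (16 - 0*(5 - 2))) = √(3834 + (16 - 0*3)) = √(3834 + (16 - 3*0)) = √(3834 + (16 + 0)) = √(3834 + 16) = √3850 = 5*√154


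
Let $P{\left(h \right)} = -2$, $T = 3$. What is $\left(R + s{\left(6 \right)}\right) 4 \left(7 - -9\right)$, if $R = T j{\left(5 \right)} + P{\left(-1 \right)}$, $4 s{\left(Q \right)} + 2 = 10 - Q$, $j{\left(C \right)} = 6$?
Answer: $1056$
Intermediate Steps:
$s{\left(Q \right)} = 2 - \frac{Q}{4}$ ($s{\left(Q \right)} = - \frac{1}{2} + \frac{10 - Q}{4} = - \frac{1}{2} - \left(- \frac{5}{2} + \frac{Q}{4}\right) = 2 - \frac{Q}{4}$)
$R = 16$ ($R = 3 \cdot 6 - 2 = 18 - 2 = 16$)
$\left(R + s{\left(6 \right)}\right) 4 \left(7 - -9\right) = \left(16 + \left(2 - \frac{3}{2}\right)\right) 4 \left(7 - -9\right) = \left(16 + \left(2 - \frac{3}{2}\right)\right) 4 \left(7 + 9\right) = \left(16 + \frac{1}{2}\right) 4 \cdot 16 = \frac{33}{2} \cdot 64 = 1056$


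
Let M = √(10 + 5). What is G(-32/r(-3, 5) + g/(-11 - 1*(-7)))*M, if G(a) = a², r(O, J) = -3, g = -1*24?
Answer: 2500*√15/9 ≈ 1075.8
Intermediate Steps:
g = -24
M = √15 ≈ 3.8730
G(-32/r(-3, 5) + g/(-11 - 1*(-7)))*M = (-32/(-3) - 24/(-11 - 1*(-7)))²*√15 = (-32*(-⅓) - 24/(-11 + 7))²*√15 = (32/3 - 24/(-4))²*√15 = (32/3 - 24*(-¼))²*√15 = (32/3 + 6)²*√15 = (50/3)²*√15 = 2500*√15/9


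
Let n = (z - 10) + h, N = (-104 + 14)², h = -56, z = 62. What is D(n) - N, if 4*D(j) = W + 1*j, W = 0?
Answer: -8101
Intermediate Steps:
N = 8100 (N = (-90)² = 8100)
n = -4 (n = (62 - 10) - 56 = 52 - 56 = -4)
D(j) = j/4 (D(j) = (0 + 1*j)/4 = (0 + j)/4 = j/4)
D(n) - N = (¼)*(-4) - 1*8100 = -1 - 8100 = -8101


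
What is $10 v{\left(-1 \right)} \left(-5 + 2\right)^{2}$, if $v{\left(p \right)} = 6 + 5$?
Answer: $990$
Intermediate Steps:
$v{\left(p \right)} = 11$
$10 v{\left(-1 \right)} \left(-5 + 2\right)^{2} = 10 \cdot 11 \left(-5 + 2\right)^{2} = 110 \left(-3\right)^{2} = 110 \cdot 9 = 990$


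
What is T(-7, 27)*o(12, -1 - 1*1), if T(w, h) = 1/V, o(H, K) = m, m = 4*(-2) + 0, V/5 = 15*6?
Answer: -4/225 ≈ -0.017778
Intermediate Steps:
V = 450 (V = 5*(15*6) = 5*90 = 450)
m = -8 (m = -8 + 0 = -8)
o(H, K) = -8
T(w, h) = 1/450
T(-7, 27)*o(12, -1 - 1*1) = (1/450)*(-8) = -4/225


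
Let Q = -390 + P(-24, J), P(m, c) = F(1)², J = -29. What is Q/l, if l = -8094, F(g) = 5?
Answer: 365/8094 ≈ 0.045095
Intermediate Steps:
P(m, c) = 25 (P(m, c) = 5² = 25)
Q = -365 (Q = -390 + 25 = -365)
Q/l = -365/(-8094) = -365*(-1/8094) = 365/8094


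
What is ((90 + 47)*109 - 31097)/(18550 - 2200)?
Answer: -2694/2725 ≈ -0.98862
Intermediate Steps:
((90 + 47)*109 - 31097)/(18550 - 2200) = (137*109 - 31097)/16350 = (14933 - 31097)*(1/16350) = -16164*1/16350 = -2694/2725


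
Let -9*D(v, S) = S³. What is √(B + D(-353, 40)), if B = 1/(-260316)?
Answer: I*√13385564423231/43386 ≈ 84.327*I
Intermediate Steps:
D(v, S) = -S³/9
B = -1/260316 ≈ -3.8415e-6
√(B + D(-353, 40)) = √(-1/260316 - ⅑*40³) = √(-1/260316 - ⅑*64000) = √(-1/260316 - 64000/9) = √(-1851136001/260316) = I*√13385564423231/43386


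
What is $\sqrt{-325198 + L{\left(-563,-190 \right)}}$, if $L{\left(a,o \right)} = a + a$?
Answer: $2 i \sqrt{81581} \approx 571.25 i$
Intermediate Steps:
$L{\left(a,o \right)} = 2 a$
$\sqrt{-325198 + L{\left(-563,-190 \right)}} = \sqrt{-325198 + 2 \left(-563\right)} = \sqrt{-325198 - 1126} = \sqrt{-326324} = 2 i \sqrt{81581}$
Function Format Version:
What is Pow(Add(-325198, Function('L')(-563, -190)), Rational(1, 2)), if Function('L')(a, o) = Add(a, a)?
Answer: Mul(2, I, Pow(81581, Rational(1, 2))) ≈ Mul(571.25, I)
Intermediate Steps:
Function('L')(a, o) = Mul(2, a)
Pow(Add(-325198, Function('L')(-563, -190)), Rational(1, 2)) = Pow(Add(-325198, Mul(2, -563)), Rational(1, 2)) = Pow(Add(-325198, -1126), Rational(1, 2)) = Pow(-326324, Rational(1, 2)) = Mul(2, I, Pow(81581, Rational(1, 2)))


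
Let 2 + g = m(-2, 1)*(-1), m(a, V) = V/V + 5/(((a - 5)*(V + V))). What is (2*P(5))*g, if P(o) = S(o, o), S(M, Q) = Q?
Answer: -185/7 ≈ -26.429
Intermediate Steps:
P(o) = o
m(a, V) = 1 + 5/(2*V*(-5 + a)) (m(a, V) = 1 + 5/(((-5 + a)*(2*V))) = 1 + 5/((2*V*(-5 + a))) = 1 + 5*(1/(2*V*(-5 + a))) = 1 + 5/(2*V*(-5 + a)))
g = -37/14 (g = -2 + ((5/2 - 5*1 + 1*(-2))/(1*(-5 - 2)))*(-1) = -2 + (1*(5/2 - 5 - 2)/(-7))*(-1) = -2 + (1*(-⅐)*(-9/2))*(-1) = -2 + (9/14)*(-1) = -2 - 9/14 = -37/14 ≈ -2.6429)
(2*P(5))*g = (2*5)*(-37/14) = 10*(-37/14) = -185/7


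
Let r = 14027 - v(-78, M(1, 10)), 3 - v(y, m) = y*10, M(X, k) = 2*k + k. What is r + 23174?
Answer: 36418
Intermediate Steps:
M(X, k) = 3*k
v(y, m) = 3 - 10*y (v(y, m) = 3 - y*10 = 3 - 10*y)
r = 13244 (r = 14027 - (3 - 10*(-78)) = 14027 - (3 + 780) = 14027 - 1*783 = 14027 - 783 = 13244)
r + 23174 = 13244 + 23174 = 36418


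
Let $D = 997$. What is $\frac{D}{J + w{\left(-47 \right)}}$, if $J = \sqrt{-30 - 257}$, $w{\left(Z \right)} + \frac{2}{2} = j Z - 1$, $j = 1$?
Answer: $- \frac{6979}{384} - \frac{997 i \sqrt{287}}{2688} \approx -18.174 - 6.2836 i$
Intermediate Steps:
$w{\left(Z \right)} = -2 + Z$ ($w{\left(Z \right)} = -1 + \left(1 Z - 1\right) = -1 + \left(Z - 1\right) = -1 + \left(-1 + Z\right) = -2 + Z$)
$J = i \sqrt{287}$ ($J = \sqrt{-287} = i \sqrt{287} \approx 16.941 i$)
$\frac{D}{J + w{\left(-47 \right)}} = \frac{997}{i \sqrt{287} - 49} = \frac{997}{-49 + i \sqrt{287}}$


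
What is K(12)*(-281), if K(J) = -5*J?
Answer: 16860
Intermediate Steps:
K(12)*(-281) = -5*12*(-281) = -60*(-281) = 16860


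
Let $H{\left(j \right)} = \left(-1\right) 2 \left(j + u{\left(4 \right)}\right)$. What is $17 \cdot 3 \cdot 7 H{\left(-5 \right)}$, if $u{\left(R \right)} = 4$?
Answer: $714$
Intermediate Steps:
$H{\left(j \right)} = -8 - 2 j$ ($H{\left(j \right)} = \left(-1\right) 2 \left(j + 4\right) = - 2 \left(4 + j\right) = -8 - 2 j$)
$17 \cdot 3 \cdot 7 H{\left(-5 \right)} = 17 \cdot 3 \cdot 7 \left(-8 - -10\right) = 17 \cdot 21 \left(-8 + 10\right) = 357 \cdot 2 = 714$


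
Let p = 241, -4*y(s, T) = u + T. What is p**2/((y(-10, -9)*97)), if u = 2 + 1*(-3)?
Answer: 116162/485 ≈ 239.51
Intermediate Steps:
u = -1 (u = 2 - 3 = -1)
y(s, T) = 1/4 - T/4 (y(s, T) = -(-1 + T)/4 = 1/4 - T/4)
p**2/((y(-10, -9)*97)) = 241**2/(((1/4 - 1/4*(-9))*97)) = 58081/(((1/4 + 9/4)*97)) = 58081/(((5/2)*97)) = 58081/(485/2) = 58081*(2/485) = 116162/485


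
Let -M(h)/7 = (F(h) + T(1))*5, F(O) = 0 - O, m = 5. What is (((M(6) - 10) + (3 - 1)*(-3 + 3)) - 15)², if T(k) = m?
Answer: 100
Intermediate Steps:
F(O) = -O
T(k) = 5
M(h) = -175 + 35*h (M(h) = -7*(-h + 5)*5 = -7*(5 - h)*5 = -7*(25 - 5*h) = -175 + 35*h)
(((M(6) - 10) + (3 - 1)*(-3 + 3)) - 15)² = ((((-175 + 35*6) - 10) + (3 - 1)*(-3 + 3)) - 15)² = ((((-175 + 210) - 10) + 2*0) - 15)² = (((35 - 10) + 0) - 15)² = ((25 + 0) - 15)² = (25 - 15)² = 10² = 100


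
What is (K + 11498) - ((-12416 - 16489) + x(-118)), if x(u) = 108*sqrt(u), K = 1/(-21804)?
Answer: 880947011/21804 - 108*I*sqrt(118) ≈ 40403.0 - 1173.2*I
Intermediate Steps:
K = -1/21804 ≈ -4.5863e-5
(K + 11498) - ((-12416 - 16489) + x(-118)) = (-1/21804 + 11498) - ((-12416 - 16489) + 108*sqrt(-118)) = 250702391/21804 - (-28905 + 108*(I*sqrt(118))) = 250702391/21804 - (-28905 + 108*I*sqrt(118)) = 250702391/21804 + (28905 - 108*I*sqrt(118)) = 880947011/21804 - 108*I*sqrt(118)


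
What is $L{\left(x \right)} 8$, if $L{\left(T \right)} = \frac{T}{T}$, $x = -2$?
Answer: $8$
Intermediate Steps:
$L{\left(T \right)} = 1$
$L{\left(x \right)} 8 = 1 \cdot 8 = 8$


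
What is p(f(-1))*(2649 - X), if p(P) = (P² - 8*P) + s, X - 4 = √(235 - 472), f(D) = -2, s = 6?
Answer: 68770 - 26*I*√237 ≈ 68770.0 - 400.27*I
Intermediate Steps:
X = 4 + I*√237 (X = 4 + √(235 - 472) = 4 + √(-237) = 4 + I*√237 ≈ 4.0 + 15.395*I)
p(P) = 6 + P² - 8*P (p(P) = (P² - 8*P) + 6 = 6 + P² - 8*P)
p(f(-1))*(2649 - X) = (6 + (-2)² - 8*(-2))*(2649 - (4 + I*√237)) = (6 + 4 + 16)*(2649 + (-4 - I*√237)) = 26*(2645 - I*√237) = 68770 - 26*I*√237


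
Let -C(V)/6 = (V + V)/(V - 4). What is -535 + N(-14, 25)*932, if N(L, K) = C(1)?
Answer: 3193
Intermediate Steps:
C(V) = -12*V/(-4 + V) (C(V) = -6*(V + V)/(V - 4) = -6*2*V/(-4 + V) = -12*V/(-4 + V))
N(L, K) = 4 (N(L, K) = -12*1/(-4 + 1) = -12*1/(-3) = -12*1*(-1/3) = 4)
-535 + N(-14, 25)*932 = -535 + 4*932 = -535 + 3728 = 3193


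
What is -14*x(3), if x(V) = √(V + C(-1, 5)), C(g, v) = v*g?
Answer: -14*I*√2 ≈ -19.799*I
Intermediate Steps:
C(g, v) = g*v
x(V) = √(-5 + V) (x(V) = √(V - 1*5) = √(V - 5) = √(-5 + V))
-14*x(3) = -14*√(-5 + 3) = -14*I*√2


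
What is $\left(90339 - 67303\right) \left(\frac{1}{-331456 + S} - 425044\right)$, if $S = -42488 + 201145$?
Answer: $- \frac{1691929196024652}{172799} \approx -9.7913 \cdot 10^{9}$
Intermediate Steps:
$S = 158657$
$\left(90339 - 67303\right) \left(\frac{1}{-331456 + S} - 425044\right) = \left(90339 - 67303\right) \left(\frac{1}{-331456 + 158657} - 425044\right) = 23036 \left(\frac{1}{-172799} - 425044\right) = 23036 \left(- \frac{1}{172799} - 425044\right) = 23036 \left(- \frac{73447178157}{172799}\right) = - \frac{1691929196024652}{172799}$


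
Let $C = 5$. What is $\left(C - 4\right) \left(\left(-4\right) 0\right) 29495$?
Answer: $0$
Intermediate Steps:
$\left(C - 4\right) \left(\left(-4\right) 0\right) 29495 = \left(5 - 4\right) \left(\left(-4\right) 0\right) 29495 = 1 \cdot 0 \cdot 29495 = 0 \cdot 29495 = 0$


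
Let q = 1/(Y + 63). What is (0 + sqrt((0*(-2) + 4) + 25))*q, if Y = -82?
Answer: -sqrt(29)/19 ≈ -0.28343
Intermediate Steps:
q = -1/19 (q = 1/(-82 + 63) = 1/(-19) = -1/19 ≈ -0.052632)
(0 + sqrt((0*(-2) + 4) + 25))*q = (0 + sqrt((0*(-2) + 4) + 25))*(-1/19) = (0 + sqrt((0 + 4) + 25))*(-1/19) = (0 + sqrt(4 + 25))*(-1/19) = (0 + sqrt(29))*(-1/19) = sqrt(29)*(-1/19) = -sqrt(29)/19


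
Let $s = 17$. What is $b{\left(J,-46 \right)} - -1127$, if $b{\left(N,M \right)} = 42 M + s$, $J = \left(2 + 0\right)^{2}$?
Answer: $-788$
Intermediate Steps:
$J = 4$ ($J = 2^{2} = 4$)
$b{\left(N,M \right)} = 17 + 42 M$ ($b{\left(N,M \right)} = 42 M + 17 = 17 + 42 M$)
$b{\left(J,-46 \right)} - -1127 = \left(17 + 42 \left(-46\right)\right) - -1127 = \left(17 - 1932\right) + 1127 = -1915 + 1127 = -788$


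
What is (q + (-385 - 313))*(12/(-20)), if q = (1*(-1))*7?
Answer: 423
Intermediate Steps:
q = -7 (q = -1*7 = -7)
(q + (-385 - 313))*(12/(-20)) = (-7 + (-385 - 313))*(12/(-20)) = (-7 - 698)*(12*(-1/20)) = -705*(-3/5) = 423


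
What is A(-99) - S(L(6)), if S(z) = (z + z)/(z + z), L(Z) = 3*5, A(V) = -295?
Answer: -296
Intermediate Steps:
L(Z) = 15
S(z) = 1 (S(z) = (2*z)/((2*z)) = (2*z)*(1/(2*z)) = 1)
A(-99) - S(L(6)) = -295 - 1*1 = -295 - 1 = -296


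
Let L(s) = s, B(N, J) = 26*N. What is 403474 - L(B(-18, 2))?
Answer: 403942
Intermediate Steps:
403474 - L(B(-18, 2)) = 403474 - 26*(-18) = 403474 - 1*(-468) = 403474 + 468 = 403942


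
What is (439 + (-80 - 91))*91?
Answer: 24388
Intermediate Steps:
(439 + (-80 - 91))*91 = (439 - 171)*91 = 268*91 = 24388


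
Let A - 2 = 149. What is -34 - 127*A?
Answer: -19211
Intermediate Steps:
A = 151 (A = 2 + 149 = 151)
-34 - 127*A = -34 - 127*151 = -34 - 19177 = -19211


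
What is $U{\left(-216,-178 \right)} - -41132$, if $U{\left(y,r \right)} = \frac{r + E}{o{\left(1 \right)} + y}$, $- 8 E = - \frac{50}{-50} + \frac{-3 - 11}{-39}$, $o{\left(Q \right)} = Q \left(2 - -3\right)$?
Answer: $\frac{2707857413}{65832} \approx 41133.0$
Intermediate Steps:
$o{\left(Q \right)} = 5 Q$ ($o{\left(Q \right)} = Q \left(2 + 3\right) = Q 5 = 5 Q$)
$E = - \frac{53}{312}$ ($E = - \frac{- \frac{50}{-50} + \frac{-3 - 11}{-39}}{8} = - \frac{\left(-50\right) \left(- \frac{1}{50}\right) + \left(-3 - 11\right) \left(- \frac{1}{39}\right)}{8} = - \frac{1 - - \frac{14}{39}}{8} = - \frac{1 + \frac{14}{39}}{8} = \left(- \frac{1}{8}\right) \frac{53}{39} = - \frac{53}{312} \approx -0.16987$)
$U{\left(y,r \right)} = \frac{- \frac{53}{312} + r}{5 + y}$ ($U{\left(y,r \right)} = \frac{r - \frac{53}{312}}{5 \cdot 1 + y} = \frac{- \frac{53}{312} + r}{5 + y}$)
$U{\left(-216,-178 \right)} - -41132 = \frac{- \frac{53}{312} - 178}{5 - 216} - -41132 = \frac{1}{-211} \left(- \frac{55589}{312}\right) + 41132 = \left(- \frac{1}{211}\right) \left(- \frac{55589}{312}\right) + 41132 = \frac{55589}{65832} + 41132 = \frac{2707857413}{65832}$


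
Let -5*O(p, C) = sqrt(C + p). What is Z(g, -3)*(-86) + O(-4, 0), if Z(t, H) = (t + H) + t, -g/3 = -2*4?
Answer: -3870 - 2*I/5 ≈ -3870.0 - 0.4*I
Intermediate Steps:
g = 24 (g = -(-6)*4 = -3*(-8) = 24)
Z(t, H) = H + 2*t (Z(t, H) = (H + t) + t = H + 2*t)
O(p, C) = -sqrt(C + p)/5
Z(g, -3)*(-86) + O(-4, 0) = (-3 + 2*24)*(-86) - sqrt(0 - 4)/5 = (-3 + 48)*(-86) - 2*I/5 = 45*(-86) - 2*I/5 = -3870 - 2*I/5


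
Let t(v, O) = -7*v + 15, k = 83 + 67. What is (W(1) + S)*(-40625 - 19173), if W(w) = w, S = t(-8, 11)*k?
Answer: -636908498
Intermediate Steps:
k = 150
t(v, O) = 15 - 7*v
S = 10650 (S = (15 - 7*(-8))*150 = (15 + 56)*150 = 71*150 = 10650)
(W(1) + S)*(-40625 - 19173) = (1 + 10650)*(-40625 - 19173) = 10651*(-59798) = -636908498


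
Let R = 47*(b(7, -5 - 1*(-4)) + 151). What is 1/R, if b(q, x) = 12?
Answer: 1/7661 ≈ 0.00013053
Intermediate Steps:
R = 7661 (R = 47*(12 + 151) = 47*163 = 7661)
1/R = 1/7661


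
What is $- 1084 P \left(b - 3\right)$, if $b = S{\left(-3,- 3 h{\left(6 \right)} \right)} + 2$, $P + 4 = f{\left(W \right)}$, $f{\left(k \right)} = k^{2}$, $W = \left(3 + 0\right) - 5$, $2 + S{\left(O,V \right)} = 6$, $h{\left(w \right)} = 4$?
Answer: $0$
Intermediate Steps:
$S{\left(O,V \right)} = 4$ ($S{\left(O,V \right)} = -2 + 6 = 4$)
$W = -2$ ($W = 3 - 5 = -2$)
$P = 0$ ($P = -4 + \left(-2\right)^{2} = -4 + 4 = 0$)
$b = 6$ ($b = 4 + 2 = 6$)
$- 1084 P \left(b - 3\right) = - 1084 \cdot 0 \left(6 - 3\right) = - 1084 \cdot 0 \cdot 3 = \left(-1084\right) 0 = 0$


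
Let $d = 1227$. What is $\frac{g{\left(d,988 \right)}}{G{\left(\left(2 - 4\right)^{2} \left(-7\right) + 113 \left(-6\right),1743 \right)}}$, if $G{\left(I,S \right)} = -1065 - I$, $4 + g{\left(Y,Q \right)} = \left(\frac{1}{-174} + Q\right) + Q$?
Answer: $- \frac{343127}{62466} \approx -5.493$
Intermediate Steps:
$g{\left(Y,Q \right)} = - \frac{697}{174} + 2 Q$ ($g{\left(Y,Q \right)} = -4 + \left(\left(\frac{1}{-174} + Q\right) + Q\right) = -4 + \left(\left(- \frac{1}{174} + Q\right) + Q\right) = -4 + \left(- \frac{1}{174} + 2 Q\right) = - \frac{697}{174} + 2 Q$)
$\frac{g{\left(d,988 \right)}}{G{\left(\left(2 - 4\right)^{2} \left(-7\right) + 113 \left(-6\right),1743 \right)}} = \frac{- \frac{697}{174} + 2 \cdot 988}{-1065 - \left(\left(2 - 4\right)^{2} \left(-7\right) + 113 \left(-6\right)\right)} = \frac{- \frac{697}{174} + 1976}{-1065 - \left(\left(-2\right)^{2} \left(-7\right) - 678\right)} = \frac{343127}{174 \left(-1065 - \left(4 \left(-7\right) - 678\right)\right)} = \frac{343127}{174 \left(-1065 - \left(-28 - 678\right)\right)} = \frac{343127}{174 \left(-1065 - -706\right)} = \frac{343127}{174 \left(-1065 + 706\right)} = \frac{343127}{174 \left(-359\right)} = \frac{343127}{174} \left(- \frac{1}{359}\right) = - \frac{343127}{62466}$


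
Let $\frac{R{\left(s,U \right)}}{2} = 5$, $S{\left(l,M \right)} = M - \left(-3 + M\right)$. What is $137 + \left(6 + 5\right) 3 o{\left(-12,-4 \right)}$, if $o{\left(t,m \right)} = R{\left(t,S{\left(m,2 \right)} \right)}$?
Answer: $467$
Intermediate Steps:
$S{\left(l,M \right)} = 3$ ($S{\left(l,M \right)} = M - \left(-3 + M\right) = 3$)
$R{\left(s,U \right)} = 10$ ($R{\left(s,U \right)} = 2 \cdot 5 = 10$)
$o{\left(t,m \right)} = 10$
$137 + \left(6 + 5\right) 3 o{\left(-12,-4 \right)} = 137 + \left(6 + 5\right) 3 \cdot 10 = 137 + 11 \cdot 3 \cdot 10 = 137 + 33 \cdot 10 = 137 + 330 = 467$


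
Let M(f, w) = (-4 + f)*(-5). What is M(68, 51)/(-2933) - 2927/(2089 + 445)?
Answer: -1110573/1061746 ≈ -1.0460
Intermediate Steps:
M(f, w) = 20 - 5*f
M(68, 51)/(-2933) - 2927/(2089 + 445) = (20 - 5*68)/(-2933) - 2927/(2089 + 445) = (20 - 340)*(-1/2933) - 2927/2534 = -320*(-1/2933) - 2927*1/2534 = 320/2933 - 2927/2534 = -1110573/1061746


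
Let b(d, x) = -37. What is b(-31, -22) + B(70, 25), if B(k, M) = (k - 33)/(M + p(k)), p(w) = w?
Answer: -3478/95 ≈ -36.611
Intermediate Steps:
B(k, M) = (-33 + k)/(M + k) (B(k, M) = (k - 33)/(M + k) = (-33 + k)/(M + k))
b(-31, -22) + B(70, 25) = -37 + (-33 + 70)/(25 + 70) = -37 + 37/95 = -3478/95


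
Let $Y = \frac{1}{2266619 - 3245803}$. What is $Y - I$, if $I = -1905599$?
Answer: $\frac{1865932051215}{979184} \approx 1.9056 \cdot 10^{6}$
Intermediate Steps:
$Y = - \frac{1}{979184}$ ($Y = \frac{1}{-979184} = - \frac{1}{979184} \approx -1.0213 \cdot 10^{-6}$)
$Y - I = - \frac{1}{979184} - -1905599 = - \frac{1}{979184} + 1905599 = \frac{1865932051215}{979184}$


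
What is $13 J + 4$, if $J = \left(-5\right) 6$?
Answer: $-386$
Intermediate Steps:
$J = -30$
$13 J + 4 = 13 \left(-30\right) + 4 = -390 + 4 = -386$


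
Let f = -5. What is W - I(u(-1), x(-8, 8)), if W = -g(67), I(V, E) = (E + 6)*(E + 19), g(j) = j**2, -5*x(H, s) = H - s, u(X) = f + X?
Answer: -117331/25 ≈ -4693.2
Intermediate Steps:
u(X) = -5 + X
x(H, s) = -H/5 + s/5 (x(H, s) = -(H - s)/5 = -H/5 + s/5)
I(V, E) = (6 + E)*(19 + E)
W = -4489 (W = -1*67**2 = -1*4489 = -4489)
W - I(u(-1), x(-8, 8)) = -4489 - (114 + (-1/5*(-8) + (1/5)*8)**2 + 25*(-1/5*(-8) + (1/5)*8)) = -4489 - (114 + (8/5 + 8/5)**2 + 25*(8/5 + 8/5)) = -4489 - (114 + (16/5)**2 + 25*(16/5)) = -4489 - (114 + 256/25 + 80) = -4489 - 1*5106/25 = -4489 - 5106/25 = -117331/25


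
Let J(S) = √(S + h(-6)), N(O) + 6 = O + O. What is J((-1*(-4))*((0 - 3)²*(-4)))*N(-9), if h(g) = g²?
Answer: -144*I*√3 ≈ -249.42*I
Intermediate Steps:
N(O) = -6 + 2*O (N(O) = -6 + (O + O) = -6 + 2*O)
J(S) = √(36 + S) (J(S) = √(S + (-6)²) = √(S + 36) = √(36 + S))
J((-1*(-4))*((0 - 3)²*(-4)))*N(-9) = √(36 + (-1*(-4))*((0 - 3)²*(-4)))*(-6 + 2*(-9)) = √(36 + 4*((-3)²*(-4)))*(-6 - 18) = √(36 + 4*(9*(-4)))*(-24) = √(36 + 4*(-36))*(-24) = √(36 - 144)*(-24) = √(-108)*(-24) = (6*I*√3)*(-24) = -144*I*√3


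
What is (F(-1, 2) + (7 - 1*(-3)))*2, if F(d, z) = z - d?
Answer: 26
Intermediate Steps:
(F(-1, 2) + (7 - 1*(-3)))*2 = ((2 - 1*(-1)) + (7 - 1*(-3)))*2 = ((2 + 1) + (7 + 3))*2 = (3 + 10)*2 = 13*2 = 26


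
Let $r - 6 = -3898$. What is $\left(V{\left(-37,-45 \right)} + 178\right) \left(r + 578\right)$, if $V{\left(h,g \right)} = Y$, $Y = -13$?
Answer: $-546810$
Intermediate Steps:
$V{\left(h,g \right)} = -13$
$r = -3892$ ($r = 6 - 3898 = -3892$)
$\left(V{\left(-37,-45 \right)} + 178\right) \left(r + 578\right) = \left(-13 + 178\right) \left(-3892 + 578\right) = 165 \left(-3314\right) = -546810$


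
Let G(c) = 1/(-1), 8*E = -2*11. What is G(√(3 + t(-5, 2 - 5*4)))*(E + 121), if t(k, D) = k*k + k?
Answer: -473/4 ≈ -118.25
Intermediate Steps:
t(k, D) = k + k² (t(k, D) = k² + k = k + k²)
E = -11/4 (E = (-2*11)/8 = (⅛)*(-22) = -11/4 ≈ -2.7500)
G(c) = -1
G(√(3 + t(-5, 2 - 5*4)))*(E + 121) = -(-11/4 + 121) = -1*473/4 = -473/4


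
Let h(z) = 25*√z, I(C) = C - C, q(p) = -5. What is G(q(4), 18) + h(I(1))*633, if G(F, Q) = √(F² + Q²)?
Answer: √349 ≈ 18.682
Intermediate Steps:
I(C) = 0
G(q(4), 18) + h(I(1))*633 = √((-5)² + 18²) + (25*√0)*633 = √(25 + 324) + (25*0)*633 = √349 + 0*633 = √349 + 0 = √349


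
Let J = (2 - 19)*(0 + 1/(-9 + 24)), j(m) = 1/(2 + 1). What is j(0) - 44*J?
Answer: 251/5 ≈ 50.200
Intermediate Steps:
j(m) = 1/3
J = -17/15 (J = -17*(0 + 1/15) = -17*1/15 = -17/15 ≈ -1.1333)
j(0) - 44*J = 1/3 - 44*(-17/15) = 1/3 + 748/15 = 251/5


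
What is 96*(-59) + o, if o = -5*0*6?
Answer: -5664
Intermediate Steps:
o = 0 (o = 0*6 = 0)
96*(-59) + o = 96*(-59) + 0 = -5664 + 0 = -5664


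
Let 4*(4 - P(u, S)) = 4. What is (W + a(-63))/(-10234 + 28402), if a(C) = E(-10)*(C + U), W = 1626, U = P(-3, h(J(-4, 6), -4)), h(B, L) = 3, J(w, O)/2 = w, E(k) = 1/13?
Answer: 3513/39364 ≈ 0.089244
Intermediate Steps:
E(k) = 1/13
J(w, O) = 2*w
P(u, S) = 3 (P(u, S) = 4 - ¼*4 = 4 - 1 = 3)
U = 3
a(C) = 3/13 + C/13 (a(C) = (C + 3)/13 = (3 + C)/13 = 3/13 + C/13)
(W + a(-63))/(-10234 + 28402) = (1626 + (3/13 + (1/13)*(-63)))/(-10234 + 28402) = (1626 + (3/13 - 63/13))/18168 = (1626 - 60/13)*(1/18168) = (21078/13)*(1/18168) = 3513/39364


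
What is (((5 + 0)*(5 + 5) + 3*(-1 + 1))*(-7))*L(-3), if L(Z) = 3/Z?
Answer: 350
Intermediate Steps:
(((5 + 0)*(5 + 5) + 3*(-1 + 1))*(-7))*L(-3) = (((5 + 0)*(5 + 5) + 3*(-1 + 1))*(-7))*(3/(-3)) = ((5*10 + 3*0)*(-7))*(3*(-1/3)) = ((50 + 0)*(-7))*(-1) = (50*(-7))*(-1) = -350*(-1) = 350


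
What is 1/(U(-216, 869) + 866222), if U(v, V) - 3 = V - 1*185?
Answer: 1/866909 ≈ 1.1535e-6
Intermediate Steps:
U(v, V) = -182 + V (U(v, V) = 3 + (V - 1*185) = 3 + (V - 185) = 3 + (-185 + V) = -182 + V)
1/(U(-216, 869) + 866222) = 1/((-182 + 869) + 866222) = 1/(687 + 866222) = 1/866909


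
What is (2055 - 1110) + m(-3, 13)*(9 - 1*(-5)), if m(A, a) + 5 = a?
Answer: 1057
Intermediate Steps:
m(A, a) = -5 + a
(2055 - 1110) + m(-3, 13)*(9 - 1*(-5)) = (2055 - 1110) + (-5 + 13)*(9 - 1*(-5)) = 945 + 8*(9 + 5) = 945 + 8*14 = 945 + 112 = 1057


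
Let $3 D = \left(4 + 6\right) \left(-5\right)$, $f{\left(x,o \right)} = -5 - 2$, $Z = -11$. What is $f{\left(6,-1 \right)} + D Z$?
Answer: $\frac{529}{3} \approx 176.33$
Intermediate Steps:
$f{\left(x,o \right)} = -7$
$D = - \frac{50}{3}$ ($D = \frac{\left(4 + 6\right) \left(-5\right)}{3} = \frac{10 \left(-5\right)}{3} = \frac{1}{3} \left(-50\right) = - \frac{50}{3} \approx -16.667$)
$f{\left(6,-1 \right)} + D Z = -7 - - \frac{550}{3} = -7 + \frac{550}{3} = \frac{529}{3}$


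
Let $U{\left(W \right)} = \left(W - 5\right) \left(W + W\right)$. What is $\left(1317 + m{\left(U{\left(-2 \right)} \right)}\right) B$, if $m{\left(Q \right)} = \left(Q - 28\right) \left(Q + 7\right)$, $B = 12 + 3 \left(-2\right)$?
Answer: $7902$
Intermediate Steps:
$U{\left(W \right)} = 2 W \left(-5 + W\right)$ ($U{\left(W \right)} = \left(-5 + W\right) 2 W = 2 W \left(-5 + W\right)$)
$B = 6$ ($B = 12 - 6 = 6$)
$m{\left(Q \right)} = \left(-28 + Q\right) \left(7 + Q\right)$
$\left(1317 + m{\left(U{\left(-2 \right)} \right)}\right) B = \left(1317 - \left(196 - 16 \left(-5 - 2\right)^{2} + 21 \cdot 2 \left(-2\right) \left(-5 - 2\right)\right)\right) 6 = \left(1317 - \left(196 - 784 + 21 \cdot 2 \left(-2\right) \left(-7\right)\right)\right) 6 = \left(1317 - \left(784 - 784\right)\right) 6 = \left(1317 - 0\right) 6 = \left(1317 + 0\right) 6 = 1317 \cdot 6 = 7902$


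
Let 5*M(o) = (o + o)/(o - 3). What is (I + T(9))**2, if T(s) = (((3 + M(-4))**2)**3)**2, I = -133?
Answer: 18784194523800515474222759211647962299430725307536/11419131242070580387175083160400390625 ≈ 1.6450e+12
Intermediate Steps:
M(o) = 2*o/(5*(-3 + o)) (M(o) = ((o + o)/(o - 3))/5 = ((2*o)/(-3 + o))/5 = (2*o/(-3 + o))/5 = 2*o/(5*(-3 + o)))
T(s) = 4334523100191686738306881/3379220508056640625 (T(s) = (((3 + (2/5)*(-4)/(-3 - 4))**2)**3)**2 = (((3 + (2/5)*(-4)/(-7))**2)**3)**2 = (((3 + (2/5)*(-4)*(-1/7))**2)**3)**2 = (((3 + 8/35)**2)**3)**2 = (((113/35)**2)**3)**2 = ((12769/1225)**3)**2 = (2081951752609/1838265625)**2 = 4334523100191686738306881/3379220508056640625)
(I + T(9))**2 = (-133 + 4334523100191686738306881/3379220508056640625)**2 = (4334073663864115205103756/3379220508056640625)**2 = 18784194523800515474222759211647962299430725307536/11419131242070580387175083160400390625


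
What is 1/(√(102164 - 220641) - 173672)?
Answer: -173672/30162082061 - I*√118477/30162082061 ≈ -5.758e-6 - 1.1412e-8*I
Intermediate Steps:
1/(√(102164 - 220641) - 173672) = 1/(√(-118477) - 173672) = 1/(I*√118477 - 173672) = 1/(-173672 + I*√118477)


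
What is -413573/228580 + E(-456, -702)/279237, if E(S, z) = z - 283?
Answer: -115710035101/63827993460 ≈ -1.8128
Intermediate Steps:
E(S, z) = -283 + z
-413573/228580 + E(-456, -702)/279237 = -413573/228580 + (-283 - 702)/279237 = -413573*1/228580 - 985*1/279237 = -413573/228580 - 985/279237 = -115710035101/63827993460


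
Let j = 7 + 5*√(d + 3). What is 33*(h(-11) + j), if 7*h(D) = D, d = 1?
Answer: 3564/7 ≈ 509.14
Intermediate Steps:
h(D) = D/7
j = 17 (j = 7 + 5*√(1 + 3) = 7 + 5*√4 = 7 + 5*2 = 7 + 10 = 17)
33*(h(-11) + j) = 33*((⅐)*(-11) + 17) = 33*(-11/7 + 17) = 33*(108/7) = 3564/7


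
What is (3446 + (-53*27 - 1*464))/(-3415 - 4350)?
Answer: -1551/7765 ≈ -0.19974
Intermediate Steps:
(3446 + (-53*27 - 1*464))/(-3415 - 4350) = (3446 + (-1431 - 464))/(-7765) = (3446 - 1895)*(-1/7765) = 1551*(-1/7765) = -1551/7765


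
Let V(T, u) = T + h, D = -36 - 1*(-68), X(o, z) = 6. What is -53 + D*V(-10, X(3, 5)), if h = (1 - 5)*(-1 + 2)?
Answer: -501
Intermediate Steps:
D = 32 (D = -36 + 68 = 32)
h = -4 (h = -4*1 = -4)
V(T, u) = -4 + T (V(T, u) = T - 4 = -4 + T)
-53 + D*V(-10, X(3, 5)) = -53 + 32*(-4 - 10) = -53 + 32*(-14) = -53 - 448 = -501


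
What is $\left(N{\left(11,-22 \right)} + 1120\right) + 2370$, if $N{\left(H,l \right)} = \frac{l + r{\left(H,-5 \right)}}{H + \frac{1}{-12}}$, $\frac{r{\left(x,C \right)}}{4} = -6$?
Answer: $\frac{456638}{131} \approx 3485.8$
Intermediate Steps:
$r{\left(x,C \right)} = -24$ ($r{\left(x,C \right)} = 4 \left(-6\right) = -24$)
$N{\left(H,l \right)} = \frac{-24 + l}{- \frac{1}{12} + H}$ ($N{\left(H,l \right)} = \frac{l - 24}{H + \frac{1}{-12}} = \frac{-24 + l}{H - \frac{1}{12}} = \frac{-24 + l}{- \frac{1}{12} + H}$)
$\left(N{\left(11,-22 \right)} + 1120\right) + 2370 = \left(\frac{12 \left(-24 - 22\right)}{-1 + 12 \cdot 11} + 1120\right) + 2370 = \left(12 \frac{1}{-1 + 132} \left(-46\right) + 1120\right) + 2370 = \left(12 \cdot \frac{1}{131} \left(-46\right) + 1120\right) + 2370 = \left(- \frac{552}{131} + 1120\right) + 2370 = \frac{146168}{131} + 2370 = \frac{456638}{131}$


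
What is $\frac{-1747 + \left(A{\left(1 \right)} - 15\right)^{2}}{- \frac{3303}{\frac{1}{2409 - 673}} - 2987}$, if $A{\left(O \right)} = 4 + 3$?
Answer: $\frac{153}{521545} \approx 0.00029336$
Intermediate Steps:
$A{\left(O \right)} = 7$
$\frac{-1747 + \left(A{\left(1 \right)} - 15\right)^{2}}{- \frac{3303}{\frac{1}{2409 - 673}} - 2987} = \frac{-1747 + \left(7 - 15\right)^{2}}{- \frac{3303}{\frac{1}{2409 - 673}} - 2987} = \frac{-1747 + \left(-8\right)^{2}}{- \frac{3303}{\frac{1}{1736}} - 2987} = \frac{-1747 + 64}{- 3303 \frac{1}{\frac{1}{1736}} - 2987} = - \frac{1683}{\left(-3303\right) 1736 - 2987} = - \frac{1683}{-5734008 - 2987} = - \frac{1683}{-5736995} = \left(-1683\right) \left(- \frac{1}{5736995}\right) = \frac{153}{521545}$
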